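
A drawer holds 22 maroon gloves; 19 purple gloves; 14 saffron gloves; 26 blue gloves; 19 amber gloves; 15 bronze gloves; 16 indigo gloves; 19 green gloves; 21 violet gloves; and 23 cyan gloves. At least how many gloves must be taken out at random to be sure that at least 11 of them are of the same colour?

101

An adversary could hand out at most 10 gloves per colour: 10 + 10 + 10 + 10 + 10 + 10 + 10 + 10 + 10 + 10 = 100 gloves and still no colour has 11.
Pigeonhole: one more glove lands in a colour already at 10, so 101 draws are enough and 100 are not.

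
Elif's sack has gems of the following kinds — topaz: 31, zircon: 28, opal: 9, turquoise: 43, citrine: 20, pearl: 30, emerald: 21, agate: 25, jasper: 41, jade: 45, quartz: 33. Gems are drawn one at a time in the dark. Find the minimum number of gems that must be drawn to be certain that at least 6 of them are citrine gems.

In the worst case for collecting citrine gems, every non-citrine gem comes out first.
There are 31 + 28 + 9 + 43 + 30 + 21 + 25 + 41 + 45 + 33 = 306 non-citrine gems altogether.
After those, each further gem must be citrine, so 306 + 6 = 312 draws guarantee 6 citrine gems.

312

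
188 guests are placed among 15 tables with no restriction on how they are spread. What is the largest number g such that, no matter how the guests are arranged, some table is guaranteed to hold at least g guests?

13

By pigeonhole, the 15 tables are the holes and the 188 guests are the pigeons.
If every table held at most 12 guests, the total would be at most 15 × 12 = 180, which is less than 188.
So some table holds at least ⌈188/15⌉ = 13 guests.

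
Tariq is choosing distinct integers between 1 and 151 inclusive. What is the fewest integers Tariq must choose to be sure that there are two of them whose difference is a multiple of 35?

Integers whose pairwise differences are multiples of 35 are exactly those sharing a remainder mod 35. Pigeonhole: the 35 residue classes mod 35 are the pigeonholes.
With 35 integers one could put 1 in each residue class and have no class reach 2.
The 36th integer pushes some class to 2, so 35·1 + 1 = 36.

36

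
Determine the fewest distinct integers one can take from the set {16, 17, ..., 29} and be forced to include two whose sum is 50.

Two chosen integers sum to 50 exactly when both halves of some pair {x, 50−x} with 21 ≤ x ≤ 50−x ≤ 29 are chosen — 4 such pairs.
The remaining 6 elements (those with no distinct partner in range) can never complete a 50-sum, so the worst case takes all of them and one from each pair: 6 + 4 = 10.
The 11th integer has to be the second member of some pair, so 10 + 1 = 11.

11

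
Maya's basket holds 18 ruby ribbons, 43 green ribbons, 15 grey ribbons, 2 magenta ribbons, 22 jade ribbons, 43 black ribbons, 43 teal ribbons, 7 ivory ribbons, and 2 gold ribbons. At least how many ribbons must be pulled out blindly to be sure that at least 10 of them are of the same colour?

66

An adversary could hand out at most 9 ribbons per colour (magenta, ivory, gold run out sooner): 9 + 9 + 9 + 2 + 9 + 9 + 9 + 7 + 2 = 65 ribbons and still no colour has 10.
By the pigeonhole principle, one more ribbon lands in a colour already at 9, so 66 draws are enough and 65 are not.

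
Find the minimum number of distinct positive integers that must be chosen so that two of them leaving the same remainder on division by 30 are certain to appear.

31

The 30 residue classes mod 30 are the pigeonholes.
With 30 integers one could put 1 in each residue class and have no class reach 2.
The 31st integer pushes some class to 2, so 30·1 + 1 = 31.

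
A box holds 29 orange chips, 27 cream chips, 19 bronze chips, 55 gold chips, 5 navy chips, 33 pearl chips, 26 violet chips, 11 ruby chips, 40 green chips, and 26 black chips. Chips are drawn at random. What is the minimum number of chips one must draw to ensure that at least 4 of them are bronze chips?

256

In the worst case for collecting bronze chips, every non-bronze chip comes out first.
There are 29 + 27 + 55 + 5 + 33 + 26 + 11 + 40 + 26 = 252 non-bronze chips altogether.
After those, each further chip must be bronze, so 252 + 4 = 256 draws guarantee 4 bronze chips.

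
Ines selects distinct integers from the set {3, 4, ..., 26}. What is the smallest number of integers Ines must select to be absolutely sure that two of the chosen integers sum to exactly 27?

A set avoiding the sum 27 can contain at most one of each pair {x, 27−x}, plus the 2 elements whose complement lies outside the range.
The integers 14, …, 26 (13 of them) are such a set: any two sum to at least 14+15 = 29 > 27.
Any 14th integer completes one of the 11 pairs, so 14 choices force a sum of 27.

14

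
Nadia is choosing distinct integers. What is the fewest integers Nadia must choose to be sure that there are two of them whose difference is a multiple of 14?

Integers whose pairwise differences are multiples of 14 are exactly those sharing a remainder mod 14. By the pigeonhole principle, the 14 residue classes mod 14 are the pigeonholes.
With 14 integers one could put 1 in each residue class and have no class reach 2.
The 15th integer pushes some class to 2, so 14·1 + 1 = 15.

15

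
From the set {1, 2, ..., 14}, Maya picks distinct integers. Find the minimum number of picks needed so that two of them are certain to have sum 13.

9

A set avoiding the sum 13 can contain at most one of each pair {x, 13−x}, plus the 2 elements whose complement lies outside the range.
The integers 7, …, 14 (8 of them) are such a set: any two sum to at least 7+8 = 15 > 13.
By the pigeonhole principle, any 9th integer completes one of the 6 pairs, so 9 choices force a sum of 13.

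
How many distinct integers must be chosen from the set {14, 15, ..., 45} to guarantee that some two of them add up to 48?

Group the elements by complementary pair {x, 48−x}: {14,34}, {15,33}, {16,32}, …, giving 10 two-element pairs, the single value 24 (it cannot pair with itself since the integers are distinct), and 11 integers whose partner 48−x falls outside [14,45].
Treating each of those 22 groups as a pigeonhole, one can pick one integer per group — 22 integers — with no two summing to 48.
The 23rd integer lands in an occupied pair, forcing a sum of 48.

23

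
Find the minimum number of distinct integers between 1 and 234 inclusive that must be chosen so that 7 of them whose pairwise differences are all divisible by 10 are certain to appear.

61

Integers whose pairwise differences are multiples of 10 are exactly those sharing a remainder mod 10. The 10 residue classes mod 10 are the pigeonholes.
With 60 integers one could put 6 in each residue class and have no class reach 7.
The 61st integer pushes some class to 7, so 10·6 + 1 = 61.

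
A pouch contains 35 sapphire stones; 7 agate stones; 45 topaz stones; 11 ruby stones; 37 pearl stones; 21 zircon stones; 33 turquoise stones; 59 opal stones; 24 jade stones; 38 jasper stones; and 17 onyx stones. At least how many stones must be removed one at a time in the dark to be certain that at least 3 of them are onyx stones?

313

In the worst case for collecting onyx stones, every non-onyx stone comes out first.
There are 35 + 7 + 45 + 11 + 37 + 21 + 33 + 59 + 24 + 38 = 310 non-onyx stones altogether.
After those, each further stone must be onyx, so 310 + 3 = 313 draws guarantee 3 onyx stones.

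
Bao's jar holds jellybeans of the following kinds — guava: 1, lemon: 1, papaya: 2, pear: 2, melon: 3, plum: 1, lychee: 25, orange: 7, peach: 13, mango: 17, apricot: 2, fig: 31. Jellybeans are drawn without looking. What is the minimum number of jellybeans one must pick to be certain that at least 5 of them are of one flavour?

Pigeonhole: put each drawn jellybean into a box by flavour. The largest draw with every box below 5 takes min(count, 4) from each flavour; flavours with fewer than 4 contribute all they have.
Σ min(cᵢ, 4) = 1 + 1 + 2 + 2 + 3 + 1 + 4 + 4 + 4 + 4 + 2 + 4 = 32.
Draw number 32 + 1 = 33 must push one box to 5.

33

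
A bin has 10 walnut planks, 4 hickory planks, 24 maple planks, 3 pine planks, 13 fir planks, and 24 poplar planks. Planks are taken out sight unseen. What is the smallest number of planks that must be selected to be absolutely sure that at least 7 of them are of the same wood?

32

An adversary could hand out at most 6 planks per wood (hickory, pine run out sooner): 6 + 4 + 6 + 3 + 6 + 6 = 31 planks and still no wood has 7.
One more plank lands in a wood already at 6, so 32 draws are enough and 31 are not.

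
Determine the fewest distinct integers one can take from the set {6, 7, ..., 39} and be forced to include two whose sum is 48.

20

Two chosen integers sum to 48 exactly when both halves of some pair {x, 48−x} with 9 ≤ x ≤ 48−x ≤ 39 are chosen — 15 such pairs.
The remaining 4 elements (those with no distinct partner in range) can never complete a 48-sum, so the worst case takes all of them and one from each pair: 4 + 15 = 19.
The 20th integer has to be the second member of some pair, so 19 + 1 = 20.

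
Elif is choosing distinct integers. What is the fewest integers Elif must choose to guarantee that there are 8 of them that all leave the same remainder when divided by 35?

By the pigeonhole principle, the 35 residue classes mod 35 are the pigeonholes.
With 245 integers one could put 7 in each residue class and have no class reach 8.
The 246th integer pushes some class to 8, so 35·7 + 1 = 246.

246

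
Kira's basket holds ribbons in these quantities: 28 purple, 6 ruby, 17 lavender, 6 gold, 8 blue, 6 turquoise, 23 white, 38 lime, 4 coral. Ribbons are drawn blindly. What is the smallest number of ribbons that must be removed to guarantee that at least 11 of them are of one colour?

71

An adversary could hand out at most 10 ribbons per colour (5 colours run out sooner): 10 + 6 + 10 + 6 + 8 + 6 + 10 + 10 + 4 = 70 ribbons and still no colour has 11.
Pigeonhole: one more ribbon lands in a colour already at 10, so 71 draws are enough and 70 are not.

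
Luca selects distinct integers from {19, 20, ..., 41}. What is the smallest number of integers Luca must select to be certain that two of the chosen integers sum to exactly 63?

Group the elements by complementary pair {x, 63−x}: {22,41}, {23,40}, {24,39}, …, giving 10 two-element pairs and 3 integers whose partner 63−x falls outside [19,41].
Treating each of those 13 groups as a pigeonhole, one can pick one integer per group — 13 integers — with no two summing to 63.
The 14th integer lands in an occupied pair, forcing a sum of 63.

14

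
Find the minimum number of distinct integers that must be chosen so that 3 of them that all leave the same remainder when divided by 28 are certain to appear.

The 28 residue classes mod 28 are the pigeonholes.
With 56 integers one could put 2 in each residue class and have no class reach 3.
The 57th integer pushes some class to 3, so 28·2 + 1 = 57.

57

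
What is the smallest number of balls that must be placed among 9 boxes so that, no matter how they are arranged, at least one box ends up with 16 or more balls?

With 135 balls one could put exactly 15 in each of the 9 boxes, and no box would reach 16.
By the pigeonhole principle, one more ball must land in a box that already has 15, giving it 16.
So 9 × 15 + 1 = 136 balls are required.

136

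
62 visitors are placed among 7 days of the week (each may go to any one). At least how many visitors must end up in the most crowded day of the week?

Pigeonhole: the 7 days of the week are the holes and the 62 visitors are the pigeons.
If every day of the week held at most 8 visitors, the total would be at most 7 × 8 = 56, which is less than 62.
So some day of the week holds at least ⌈62/7⌉ = 9 visitors.

9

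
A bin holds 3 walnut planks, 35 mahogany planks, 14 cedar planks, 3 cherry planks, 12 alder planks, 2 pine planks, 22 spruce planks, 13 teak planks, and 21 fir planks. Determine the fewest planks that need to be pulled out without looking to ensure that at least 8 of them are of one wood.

An adversary could hand out at most 7 planks per wood (walnut, cherry, pine run out sooner): 3 + 7 + 7 + 3 + 7 + 2 + 7 + 7 + 7 = 50 planks and still no wood has 8.
One more plank lands in a wood already at 7, so 51 draws are enough and 50 are not.

51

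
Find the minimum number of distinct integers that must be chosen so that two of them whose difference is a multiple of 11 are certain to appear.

Integers whose pairwise differences are multiples of 11 are exactly those sharing a remainder mod 11. The 11 residue classes mod 11 are the pigeonholes.
With 11 integers one could put 1 in each residue class and have no class reach 2.
The 12th integer pushes some class to 2, so 11·1 + 1 = 12.

12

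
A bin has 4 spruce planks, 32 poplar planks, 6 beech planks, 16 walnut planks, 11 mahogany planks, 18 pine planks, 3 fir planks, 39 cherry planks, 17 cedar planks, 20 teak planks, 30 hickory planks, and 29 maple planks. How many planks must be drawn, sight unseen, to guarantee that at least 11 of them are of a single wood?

104

An adversary could hand out at most 10 planks per wood (spruce, beech, fir run out sooner): 4 + 10 + 6 + 10 + 10 + 10 + 3 + 10 + 10 + 10 + 10 + 10 = 103 planks and still no wood has 11.
Pigeonhole: one more plank lands in a wood already at 10, so 104 draws are enough and 103 are not.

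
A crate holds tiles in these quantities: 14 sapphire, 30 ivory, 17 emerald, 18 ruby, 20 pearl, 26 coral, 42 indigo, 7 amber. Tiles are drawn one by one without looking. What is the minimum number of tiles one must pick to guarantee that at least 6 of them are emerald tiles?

In the worst case for collecting emerald tiles, every non-emerald tile comes out first.
There are 14 + 30 + 18 + 20 + 26 + 42 + 7 = 157 non-emerald tiles altogether.
After those, each further tile must be emerald, so 157 + 6 = 163 draws guarantee 6 emerald tiles.

163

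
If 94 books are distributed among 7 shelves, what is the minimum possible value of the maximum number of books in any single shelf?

14

By pigeonhole, the 7 shelves are the holes and the 94 books are the pigeons.
If every shelf held at most 13 books, the total would be at most 7 × 13 = 91, which is less than 94.
So some shelf holds at least ⌈94/7⌉ = 14 books.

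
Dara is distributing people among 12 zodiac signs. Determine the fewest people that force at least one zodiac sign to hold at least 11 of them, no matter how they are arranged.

121

With 120 people one could put exactly 10 in each of the 12 zodiac signs, and no zodiac sign would reach 11.
By the pigeonhole principle, one more person must land in a zodiac sign that already has 10, giving it 11.
So 12 × 10 + 1 = 121 people are required.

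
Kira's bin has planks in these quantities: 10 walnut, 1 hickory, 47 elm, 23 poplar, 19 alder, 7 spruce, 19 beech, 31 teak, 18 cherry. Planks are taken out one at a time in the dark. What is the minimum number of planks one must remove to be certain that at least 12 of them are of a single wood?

85

An adversary could hand out at most 11 planks per wood (walnut, hickory, spruce run out sooner): 10 + 1 + 11 + 11 + 11 + 7 + 11 + 11 + 11 = 84 planks and still no wood has 12.
One more plank lands in a wood already at 11, so 85 draws are enough and 84 are not.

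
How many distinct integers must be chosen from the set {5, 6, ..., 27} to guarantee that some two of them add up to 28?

Two chosen integers sum to 28 exactly when both halves of some pair {x, 28−x} with 5 ≤ x ≤ 28−x ≤ 23 are chosen — 9 such pairs.
The remaining 5 elements (those with no distinct partner in range) can never complete a 28-sum, so the worst case takes all of them and one from each pair: 5 + 9 = 14.
Pigeonhole: the 15th integer has to be the second member of some pair, so 14 + 1 = 15.

15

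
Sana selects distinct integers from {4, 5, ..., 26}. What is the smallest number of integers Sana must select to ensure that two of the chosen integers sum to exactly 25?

15

Group the elements by complementary pair {x, 25−x}: {4,21}, {5,20}, {6,19}, …, giving 9 two-element pairs and 5 integers whose partner 25−x falls outside [4,26].
By the pigeonhole principle, treating each of those 14 groups as a pigeonhole, one can pick one integer per group — 14 integers — with no two summing to 25.
The 15th integer lands in an occupied pair, forcing a sum of 25.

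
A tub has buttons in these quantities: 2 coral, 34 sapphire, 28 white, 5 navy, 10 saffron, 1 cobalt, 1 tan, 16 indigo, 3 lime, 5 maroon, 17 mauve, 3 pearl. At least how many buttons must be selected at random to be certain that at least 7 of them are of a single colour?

An adversary could hand out at most 6 buttons per colour (7 colours run out sooner): 2 + 6 + 6 + 5 + 6 + 1 + 1 + 6 + 3 + 5 + 6 + 3 = 50 buttons and still no colour has 7.
One more button lands in a colour already at 6, so 51 draws are enough and 50 are not.

51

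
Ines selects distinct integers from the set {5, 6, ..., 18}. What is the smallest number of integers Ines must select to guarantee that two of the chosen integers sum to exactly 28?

11

A set avoiding the sum 28 can contain at most one of each pair {x, 28−x}, plus the 6 elements whose complement lies outside the range or equal to its own complement.
The integers 5, …, 14 (10 of them) are such a set: any two sum to at least 5+6 = 11 and at most 13+14 = 27 < 28.
Any 11th integer completes one of the 4 pairs, so 11 choices force a sum of 28.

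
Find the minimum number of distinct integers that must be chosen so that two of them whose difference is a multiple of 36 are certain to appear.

Integers whose pairwise differences are multiples of 36 are exactly those sharing a remainder mod 36. Pigeonhole: the 36 residue classes mod 36 are the pigeonholes.
With 36 integers one could put 1 in each residue class and have no class reach 2.
The 37th integer pushes some class to 2, so 36·1 + 1 = 37.

37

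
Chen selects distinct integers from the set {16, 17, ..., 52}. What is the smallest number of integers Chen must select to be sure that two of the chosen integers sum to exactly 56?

A set avoiding the sum 56 can contain at most one of each pair {x, 56−x}, plus the 13 elements whose complement lies outside the range or equal to its own complement.
The integers 28, …, 52 (25 of them) are such a set: any two sum to at least 28+29 = 57 > 56.
Any 26th integer completes one of the 12 pairs, so 26 choices force a sum of 56.

26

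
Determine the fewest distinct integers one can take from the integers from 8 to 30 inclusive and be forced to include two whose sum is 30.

A set avoiding the sum 30 can contain at most one of each pair {x, 30−x}, plus the 9 elements whose complement lies outside the range or equal to its own complement.
The integers 15, …, 30 (16 of them) are such a set: any two sum to at least 15+16 = 31 > 30.
By the pigeonhole principle, any 17th integer completes one of the 7 pairs, so 17 choices force a sum of 30.

17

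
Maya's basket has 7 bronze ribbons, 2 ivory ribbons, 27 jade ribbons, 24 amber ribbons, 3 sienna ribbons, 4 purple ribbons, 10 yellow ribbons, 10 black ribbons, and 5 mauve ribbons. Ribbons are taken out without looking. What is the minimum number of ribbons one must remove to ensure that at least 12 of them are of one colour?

By pigeonhole, put each drawn ribbon into a box by colour. The largest draw with every box below 12 takes min(count, 11) from each colour; colours with fewer than 11 contribute all they have.
Σ min(cᵢ, 11) = 7 + 2 + 11 + 11 + 3 + 4 + 10 + 10 + 5 = 63.
Draw number 63 + 1 = 64 must push one box to 12.

64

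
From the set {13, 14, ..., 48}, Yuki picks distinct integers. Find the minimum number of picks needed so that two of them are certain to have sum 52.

Two chosen integers sum to 52 exactly when both halves of some pair {x, 52−x} with 13 ≤ x ≤ 52−x ≤ 39 are chosen — 13 such pairs.
The remaining 10 elements (those with no distinct partner in range) can never complete a 52-sum, so the worst case takes all of them and one from each pair: 10 + 13 = 23.
The 24th integer has to be the second member of some pair, so 23 + 1 = 24.

24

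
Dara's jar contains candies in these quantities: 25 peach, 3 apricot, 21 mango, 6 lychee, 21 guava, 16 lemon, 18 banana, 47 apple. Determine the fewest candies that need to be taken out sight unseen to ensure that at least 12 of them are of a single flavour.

Put each drawn candy into a box by flavour. The largest draw with every box below 12 takes min(count, 11) from each flavour; flavours with fewer than 11 contribute all they have.
Σ min(cᵢ, 11) = 11 + 3 + 11 + 6 + 11 + 11 + 11 + 11 = 75.
Draw number 75 + 1 = 76 must push one box to 12.

76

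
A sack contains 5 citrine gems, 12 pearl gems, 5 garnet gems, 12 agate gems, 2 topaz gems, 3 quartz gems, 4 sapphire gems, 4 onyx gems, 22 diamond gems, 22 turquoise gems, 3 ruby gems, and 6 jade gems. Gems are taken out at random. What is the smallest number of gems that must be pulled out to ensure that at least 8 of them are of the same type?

61

Pigeonhole: put each drawn gem into a box by type. The largest draw with every box below 8 takes min(count, 7) from each type; types with fewer than 7 contribute all they have.
Σ min(cᵢ, 7) = 5 + 7 + 5 + 7 + 2 + 3 + 4 + 4 + 7 + 7 + 3 + 6 = 60.
Draw number 60 + 1 = 61 must push one box to 8.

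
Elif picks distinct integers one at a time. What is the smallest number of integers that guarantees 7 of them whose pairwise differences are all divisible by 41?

Integers whose pairwise differences are multiples of 41 are exactly those sharing a remainder mod 41. The 41 residue classes mod 41 are the pigeonholes.
With 246 integers one could put 6 in each residue class and have no class reach 7.
The 247th integer pushes some class to 7, so 41·6 + 1 = 247.

247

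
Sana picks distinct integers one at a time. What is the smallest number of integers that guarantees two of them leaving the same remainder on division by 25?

26

By the pigeonhole principle, the 25 residue classes mod 25 are the pigeonholes.
With 25 integers one could put 1 in each residue class and have no class reach 2.
The 26th integer pushes some class to 2, so 25·1 + 1 = 26.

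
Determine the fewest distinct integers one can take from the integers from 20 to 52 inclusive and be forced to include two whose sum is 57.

Two chosen integers sum to 57 exactly when both halves of some pair {x, 57−x} with 20 ≤ x ≤ 57−x ≤ 37 are chosen — 9 such pairs.
The remaining 15 elements (those with no distinct partner in range) can never complete a 57-sum, so the worst case takes all of them and one from each pair: 15 + 9 = 24.
The 25th integer has to be the second member of some pair, so 24 + 1 = 25.

25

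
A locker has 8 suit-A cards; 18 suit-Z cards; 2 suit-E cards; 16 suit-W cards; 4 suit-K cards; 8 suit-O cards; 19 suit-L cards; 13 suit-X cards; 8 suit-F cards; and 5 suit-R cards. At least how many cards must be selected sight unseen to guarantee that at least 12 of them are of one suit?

80

Pigeonhole: put each drawn card into a box by suit. The largest draw with every box below 12 takes min(count, 11) from each suit; suits with fewer than 11 contribute all they have.
Σ min(cᵢ, 11) = 8 + 11 + 2 + 11 + 4 + 8 + 11 + 11 + 8 + 5 = 79.
Draw number 79 + 1 = 80 must push one box to 12.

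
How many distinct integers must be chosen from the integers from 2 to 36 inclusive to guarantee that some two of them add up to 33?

Two chosen integers sum to 33 exactly when both halves of some pair {x, 33−x} with 2 ≤ x ≤ 33−x ≤ 31 are chosen — 15 such pairs.
The remaining 5 elements (those with no distinct partner in range) can never complete a 33-sum, so the worst case takes all of them and one from each pair: 5 + 15 = 20.
The 21st integer has to be the second member of some pair, so 20 + 1 = 21.

21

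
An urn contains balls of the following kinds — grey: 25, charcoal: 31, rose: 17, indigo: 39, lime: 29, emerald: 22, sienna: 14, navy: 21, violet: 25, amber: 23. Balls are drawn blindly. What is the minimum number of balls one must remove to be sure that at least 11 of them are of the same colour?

101

Pigeonhole: the 10 colours are the holes; the balls drawn are the pigeons.
To avoid 11 of any one colour, the worst case takes at most 10 of each colour.
That gives 10 + 10 + 10 + 10 + 10 + 10 + 10 + 10 + 10 + 10 = 100 balls with no colour reaching 11.
The next ball forces some colour to 11, so 100 + 1 = 101.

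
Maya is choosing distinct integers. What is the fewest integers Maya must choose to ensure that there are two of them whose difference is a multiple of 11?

Integers whose pairwise differences are multiples of 11 are exactly those sharing a remainder mod 11. The 11 residue classes mod 11 are the pigeonholes.
With 11 integers one could put 1 in each residue class and have no class reach 2.
The 12th integer pushes some class to 2, so 11·1 + 1 = 12.

12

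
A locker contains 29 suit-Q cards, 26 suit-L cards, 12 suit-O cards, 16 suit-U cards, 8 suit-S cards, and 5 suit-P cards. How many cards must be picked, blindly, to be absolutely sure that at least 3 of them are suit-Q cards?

70

In the worst case for collecting suit-Q cards, every non-suit-Q card comes out first.
There are 26 + 12 + 16 + 8 + 5 = 67 non-suit-Q cards altogether.
After those, each further card must be suit-Q, so 67 + 3 = 70 draws guarantee 3 suit-Q cards.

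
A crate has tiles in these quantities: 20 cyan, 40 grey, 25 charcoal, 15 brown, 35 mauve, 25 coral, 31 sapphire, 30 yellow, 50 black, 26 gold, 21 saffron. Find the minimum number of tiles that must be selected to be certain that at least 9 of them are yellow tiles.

297

In the worst case for collecting yellow tiles, every non-yellow tile comes out first.
There are 20 + 40 + 25 + 15 + 35 + 25 + 31 + 50 + 26 + 21 = 288 non-yellow tiles altogether.
After those, each further tile must be yellow, so 288 + 9 = 297 draws guarantee 9 yellow tiles.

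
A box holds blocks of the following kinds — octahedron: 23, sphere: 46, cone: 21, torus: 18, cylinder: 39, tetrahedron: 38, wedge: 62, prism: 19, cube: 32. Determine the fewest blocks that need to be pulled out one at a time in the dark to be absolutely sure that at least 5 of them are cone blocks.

In the worst case for collecting cone blocks, every non-cone block comes out first.
There are 23 + 46 + 18 + 39 + 38 + 62 + 19 + 32 = 277 non-cone blocks altogether.
After those, each further block must be cone, so 277 + 5 = 282 draws guarantee 5 cone blocks.

282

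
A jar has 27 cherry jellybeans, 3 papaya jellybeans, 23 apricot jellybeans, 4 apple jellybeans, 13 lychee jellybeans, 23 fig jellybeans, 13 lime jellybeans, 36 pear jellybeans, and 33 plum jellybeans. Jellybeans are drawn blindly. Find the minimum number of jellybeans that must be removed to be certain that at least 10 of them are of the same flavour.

71

By the pigeonhole principle, the 9 flavours are the holes; the jellybeans drawn are the pigeons.
To avoid 10 of any one flavour, the worst case takes at most 9 of each flavour, or every jellybean of a flavour that has fewer than 9.
That gives 9 + 3 + 9 + 4 + 9 + 9 + 9 + 9 + 9 = 70 jellybeans with no flavour reaching 10.
The next jellybean forces some flavour to 10, so 70 + 1 = 71.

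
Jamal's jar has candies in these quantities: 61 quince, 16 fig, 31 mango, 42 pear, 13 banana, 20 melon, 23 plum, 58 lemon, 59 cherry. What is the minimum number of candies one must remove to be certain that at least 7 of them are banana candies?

317

In the worst case for collecting banana candies, every non-banana candy comes out first.
There are 61 + 16 + 31 + 42 + 20 + 23 + 58 + 59 = 310 non-banana candies altogether.
After those, each further candy must be banana, so 310 + 7 = 317 draws guarantee 7 banana candies.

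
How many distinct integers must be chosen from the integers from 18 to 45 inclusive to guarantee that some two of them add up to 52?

A set avoiding the sum 52 can contain at most one of each pair {x, 52−x}, plus the 12 elements whose complement lies outside the range or equal to its own complement.
The integers 26, …, 45 (20 of them) are such a set: any two sum to at least 26+27 = 53 > 52.
By pigeonhole, any 21st integer completes one of the 8 pairs, so 21 choices force a sum of 52.

21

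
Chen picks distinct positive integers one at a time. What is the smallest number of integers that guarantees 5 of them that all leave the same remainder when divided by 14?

57

The 14 residue classes mod 14 are the pigeonholes.
With 56 integers one could put 4 in each residue class and have no class reach 5.
The 57th integer pushes some class to 5, so 14·4 + 1 = 57.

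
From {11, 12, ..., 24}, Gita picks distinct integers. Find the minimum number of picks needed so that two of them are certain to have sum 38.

10

A set avoiding the sum 38 can contain at most one of each pair {x, 38−x}, plus the 4 elements whose complement lies outside the range or equal to its own complement.
The integers 11, …, 19 (9 of them) are such a set: any two sum to at least 11+12 = 23 and at most 18+19 = 37 < 38.
By the pigeonhole principle, any 10th integer completes one of the 5 pairs, so 10 choices force a sum of 38.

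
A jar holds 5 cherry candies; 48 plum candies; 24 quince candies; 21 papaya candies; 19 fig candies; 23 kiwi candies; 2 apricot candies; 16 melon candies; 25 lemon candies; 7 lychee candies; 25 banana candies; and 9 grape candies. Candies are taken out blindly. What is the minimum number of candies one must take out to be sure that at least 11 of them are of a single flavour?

104

By the pigeonhole principle, put each drawn candy into a box by flavour. The largest draw with every box below 11 takes min(count, 10) from each flavour; flavours with fewer than 10 contribute all they have.
Σ min(cᵢ, 10) = 5 + 10 + 10 + 10 + 10 + 10 + 2 + 10 + 10 + 7 + 10 + 9 = 103.
Draw number 103 + 1 = 104 must push one box to 11.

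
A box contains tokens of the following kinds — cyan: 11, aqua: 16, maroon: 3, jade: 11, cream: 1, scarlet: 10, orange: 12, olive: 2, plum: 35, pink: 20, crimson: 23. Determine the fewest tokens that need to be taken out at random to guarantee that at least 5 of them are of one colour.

39

An adversary could hand out at most 4 tokens per colour (maroon, cream, olive run out sooner): 4 + 4 + 3 + 4 + 1 + 4 + 4 + 2 + 4 + 4 + 4 = 38 tokens and still no colour has 5.
Pigeonhole: one more token lands in a colour already at 4, so 39 draws are enough and 38 are not.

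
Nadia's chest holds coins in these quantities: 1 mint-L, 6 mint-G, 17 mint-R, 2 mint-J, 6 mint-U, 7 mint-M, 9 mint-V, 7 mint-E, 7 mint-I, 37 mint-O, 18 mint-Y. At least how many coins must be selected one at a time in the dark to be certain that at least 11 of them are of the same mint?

Pigeonhole: the 11 mints are the holes; the coins drawn are the pigeons.
To avoid 11 of any one mint, the worst case takes at most 10 of each mint, or every coin of a mint that has fewer than 10.
That gives 1 + 6 + 10 + 2 + 6 + 7 + 9 + 7 + 7 + 10 + 10 = 75 coins with no mint reaching 11.
The next coin forces some mint to 11, so 75 + 1 = 76.

76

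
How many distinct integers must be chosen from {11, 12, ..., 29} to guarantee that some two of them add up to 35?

13

A set avoiding the sum 35 can contain at most one of each pair {x, 35−x}, plus the 5 elements whose complement lies outside the range.
The integers 18, …, 29 (12 of them) are such a set: any two sum to at least 18+19 = 37 > 35.
Any 13th integer completes one of the 7 pairs, so 13 choices force a sum of 35.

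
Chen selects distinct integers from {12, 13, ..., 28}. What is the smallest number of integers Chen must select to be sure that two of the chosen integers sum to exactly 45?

12

Two chosen integers sum to 45 exactly when both halves of some pair {x, 45−x} with 17 ≤ x ≤ 45−x ≤ 28 are chosen — 6 such pairs.
The remaining 5 elements (those with no distinct partner in range) can never complete a 45-sum, so the worst case takes all of them and one from each pair: 5 + 6 = 11.
The 12th integer has to be the second member of some pair, so 11 + 1 = 12.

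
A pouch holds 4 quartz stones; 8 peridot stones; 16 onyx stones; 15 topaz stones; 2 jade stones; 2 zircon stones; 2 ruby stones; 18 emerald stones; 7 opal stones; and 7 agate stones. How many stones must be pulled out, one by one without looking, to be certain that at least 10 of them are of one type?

60

An adversary could hand out at most 9 stones per type (7 types run out sooner): 4 + 8 + 9 + 9 + 2 + 2 + 2 + 9 + 7 + 7 = 59 stones and still no type has 10.
One more stone lands in a type already at 9, so 60 draws are enough and 59 are not.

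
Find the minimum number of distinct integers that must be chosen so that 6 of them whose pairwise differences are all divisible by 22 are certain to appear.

111

Integers whose pairwise differences are multiples of 22 are exactly those sharing a remainder mod 22. The 22 residue classes mod 22 are the pigeonholes.
With 110 integers one could put 5 in each residue class and have no class reach 6.
The 111th integer pushes some class to 6, so 22·5 + 1 = 111.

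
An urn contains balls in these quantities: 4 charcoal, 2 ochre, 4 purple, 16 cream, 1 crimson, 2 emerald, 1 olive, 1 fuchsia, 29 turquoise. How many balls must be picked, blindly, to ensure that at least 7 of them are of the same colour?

Put each drawn ball into a box by colour. The largest draw with every box below 7 takes min(count, 6) from each colour; colours with fewer than 6 contribute all they have.
Σ min(cᵢ, 6) = 4 + 2 + 4 + 6 + 1 + 2 + 1 + 1 + 6 = 27.
Draw number 27 + 1 = 28 must push one box to 7.

28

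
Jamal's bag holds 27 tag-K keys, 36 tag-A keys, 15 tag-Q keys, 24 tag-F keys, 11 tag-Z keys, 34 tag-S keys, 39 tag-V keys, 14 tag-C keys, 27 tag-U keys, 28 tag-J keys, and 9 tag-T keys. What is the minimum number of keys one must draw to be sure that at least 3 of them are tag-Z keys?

256

In the worst case for collecting tag-Z keys, every non-tag-Z key comes out first.
There are 27 + 36 + 15 + 24 + 34 + 39 + 14 + 27 + 28 + 9 = 253 non-tag-Z keys altogether.
After those, each further key must be tag-Z, so 253 + 3 = 256 draws guarantee 3 tag-Z keys.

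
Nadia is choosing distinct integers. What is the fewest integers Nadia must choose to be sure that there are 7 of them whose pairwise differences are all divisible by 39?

Integers whose pairwise differences are multiples of 39 are exactly those sharing a remainder mod 39. By pigeonhole, the 39 residue classes mod 39 are the pigeonholes.
With 234 integers one could put 6 in each residue class and have no class reach 7.
The 235th integer pushes some class to 7, so 39·6 + 1 = 235.

235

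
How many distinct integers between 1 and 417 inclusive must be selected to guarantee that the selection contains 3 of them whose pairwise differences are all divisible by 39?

Integers whose pairwise differences are multiples of 39 are exactly those sharing a remainder mod 39. The 39 residue classes mod 39 are the pigeonholes.
With 78 integers one could put 2 in each residue class and have no class reach 3.
The 79th integer pushes some class to 3, so 39·2 + 1 = 79.

79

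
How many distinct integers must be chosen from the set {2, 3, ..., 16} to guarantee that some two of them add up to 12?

12

Two chosen integers sum to 12 exactly when both halves of some pair {x, 12−x} with 2 ≤ x ≤ 12−x ≤ 10 are chosen — 4 such pairs.
The remaining 7 elements (those with no distinct partner in range) can never complete a 12-sum, so the worst case takes all of them and one from each pair: 7 + 4 = 11.
By the pigeonhole principle, the 12th integer has to be the second member of some pair, so 11 + 1 = 12.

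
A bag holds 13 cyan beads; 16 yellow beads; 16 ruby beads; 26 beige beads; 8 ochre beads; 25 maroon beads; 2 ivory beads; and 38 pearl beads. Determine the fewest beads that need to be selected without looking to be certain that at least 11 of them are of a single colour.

71

An adversary could hand out at most 10 beads per colour (ochre, ivory run out sooner): 10 + 10 + 10 + 10 + 8 + 10 + 2 + 10 = 70 beads and still no colour has 11.
One more bead lands in a colour already at 10, so 71 draws are enough and 70 are not.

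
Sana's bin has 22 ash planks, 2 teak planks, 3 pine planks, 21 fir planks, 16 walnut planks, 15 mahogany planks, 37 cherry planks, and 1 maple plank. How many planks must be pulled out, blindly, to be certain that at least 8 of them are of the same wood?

42

Put each drawn plank into a box by wood. The largest draw with every box below 8 takes min(count, 7) from each wood; woods with fewer than 7 contribute all they have.
Σ min(cᵢ, 7) = 7 + 2 + 3 + 7 + 7 + 7 + 7 + 1 = 41.
Draw number 41 + 1 = 42 must push one box to 8.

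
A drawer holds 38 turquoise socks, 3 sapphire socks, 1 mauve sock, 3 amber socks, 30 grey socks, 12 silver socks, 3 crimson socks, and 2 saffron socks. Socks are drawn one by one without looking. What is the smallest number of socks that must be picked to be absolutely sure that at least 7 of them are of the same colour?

31

By pigeonhole, the 8 colours are the holes; the socks drawn are the pigeons.
To avoid 7 of any one colour, the worst case takes at most 6 of each colour, or every sock of a colour that has fewer than 6.
That gives 6 + 3 + 1 + 3 + 6 + 6 + 3 + 2 = 30 socks with no colour reaching 7.
The next sock forces some colour to 7, so 30 + 1 = 31.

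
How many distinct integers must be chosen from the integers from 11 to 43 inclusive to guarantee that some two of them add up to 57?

A set avoiding the sum 57 can contain at most one of each pair {x, 57−x}, plus the 3 elements whose complement lies outside the range.
The integers 11, …, 28 (18 of them) are such a set: any two sum to at least 11+12 = 23 and at most 27+28 = 55 < 57.
By pigeonhole, any 19th integer completes one of the 15 pairs, so 19 choices force a sum of 57.

19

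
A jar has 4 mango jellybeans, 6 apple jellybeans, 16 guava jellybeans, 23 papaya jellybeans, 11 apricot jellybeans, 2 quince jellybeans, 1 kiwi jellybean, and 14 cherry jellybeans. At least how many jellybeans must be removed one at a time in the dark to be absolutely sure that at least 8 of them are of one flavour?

An adversary could hand out at most 7 jellybeans per flavour (4 flavours run out sooner): 4 + 6 + 7 + 7 + 7 + 2 + 1 + 7 = 41 jellybeans and still no flavour has 8.
Pigeonhole: one more jellybean lands in a flavour already at 7, so 42 draws are enough and 41 are not.

42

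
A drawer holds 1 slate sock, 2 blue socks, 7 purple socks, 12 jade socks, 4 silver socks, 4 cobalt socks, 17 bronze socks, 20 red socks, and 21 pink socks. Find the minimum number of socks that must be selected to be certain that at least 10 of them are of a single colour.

The 9 colours are the holes; the socks drawn are the pigeons.
To avoid 10 of any one colour, the worst case takes at most 9 of each colour, or every sock of a colour that has fewer than 9.
That gives 1 + 2 + 7 + 9 + 4 + 4 + 9 + 9 + 9 = 54 socks with no colour reaching 10.
The next sock forces some colour to 10, so 54 + 1 = 55.

55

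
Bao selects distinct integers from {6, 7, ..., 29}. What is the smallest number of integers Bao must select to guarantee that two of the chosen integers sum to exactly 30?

16

Two chosen integers sum to 30 exactly when both halves of some pair {x, 30−x} with 6 ≤ x ≤ 30−x ≤ 24 are chosen — 9 such pairs.
The remaining 6 elements (those with no distinct partner in range) can never complete a 30-sum, so the worst case takes all of them and one from each pair: 6 + 9 = 15.
Pigeonhole: the 16th integer has to be the second member of some pair, so 15 + 1 = 16.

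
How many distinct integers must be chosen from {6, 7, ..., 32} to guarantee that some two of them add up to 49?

20

Two chosen integers sum to 49 exactly when both halves of some pair {x, 49−x} with 17 ≤ x ≤ 49−x ≤ 32 are chosen — 8 such pairs.
The remaining 11 elements (those with no distinct partner in range) can never complete a 49-sum, so the worst case takes all of them and one from each pair: 11 + 8 = 19.
The 20th integer has to be the second member of some pair, so 19 + 1 = 20.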